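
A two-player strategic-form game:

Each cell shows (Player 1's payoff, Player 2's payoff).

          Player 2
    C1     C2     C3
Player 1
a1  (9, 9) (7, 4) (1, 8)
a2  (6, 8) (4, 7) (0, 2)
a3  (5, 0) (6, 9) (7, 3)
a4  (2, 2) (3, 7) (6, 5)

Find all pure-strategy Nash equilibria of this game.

The unique pure-strategy Nash equilibrium is (a1, C1).

For each player, find the best response to each opponent profile; mutual best responses are the pure NE.
Player 1 against C1: payoffs 9, 6, 5, 2 → best response a1.
Player 1 against C2: payoffs 7, 4, 6, 3 → best response a1.
Player 1 against C3: payoffs 1, 0, 7, 6 → best response a3.
Player 2 against a1: payoffs 9, 4, 8 → best response C1.
Player 2 against a2: payoffs 8, 7, 2 → best response C1.
Player 2 against a3: payoffs 0, 9, 3 → best response C2.
Player 2 against a4: payoffs 2, 7, 5 → best response C2.
Mutual best responses: (a1, C1).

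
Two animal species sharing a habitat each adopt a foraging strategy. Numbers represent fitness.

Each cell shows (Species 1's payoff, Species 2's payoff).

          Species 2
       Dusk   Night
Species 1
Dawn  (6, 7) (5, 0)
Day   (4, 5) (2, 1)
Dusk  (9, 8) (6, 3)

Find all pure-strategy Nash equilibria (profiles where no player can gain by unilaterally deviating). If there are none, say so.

Pure NE: (Dusk, Dusk)

(Dawn, Dusk): Species 1 can switch to Dusk (6 → 9). Not NE.
(Dawn, Night): Species 1 can switch to Dusk (5 → 6). Not NE.
(Day, Dusk): Species 1 can switch to Dawn (4 → 6). Not NE.
(Day, Night): Species 1 can switch to Dawn (2 → 5). Not NE.
(Dusk, Dusk): Species 1 gets 9, best alternative 6; Species 2 gets 8, best alternative 3. No profitable deviation — NE.
(Dusk, Night): Species 2 can switch to Dusk (3 → 8). Not NE.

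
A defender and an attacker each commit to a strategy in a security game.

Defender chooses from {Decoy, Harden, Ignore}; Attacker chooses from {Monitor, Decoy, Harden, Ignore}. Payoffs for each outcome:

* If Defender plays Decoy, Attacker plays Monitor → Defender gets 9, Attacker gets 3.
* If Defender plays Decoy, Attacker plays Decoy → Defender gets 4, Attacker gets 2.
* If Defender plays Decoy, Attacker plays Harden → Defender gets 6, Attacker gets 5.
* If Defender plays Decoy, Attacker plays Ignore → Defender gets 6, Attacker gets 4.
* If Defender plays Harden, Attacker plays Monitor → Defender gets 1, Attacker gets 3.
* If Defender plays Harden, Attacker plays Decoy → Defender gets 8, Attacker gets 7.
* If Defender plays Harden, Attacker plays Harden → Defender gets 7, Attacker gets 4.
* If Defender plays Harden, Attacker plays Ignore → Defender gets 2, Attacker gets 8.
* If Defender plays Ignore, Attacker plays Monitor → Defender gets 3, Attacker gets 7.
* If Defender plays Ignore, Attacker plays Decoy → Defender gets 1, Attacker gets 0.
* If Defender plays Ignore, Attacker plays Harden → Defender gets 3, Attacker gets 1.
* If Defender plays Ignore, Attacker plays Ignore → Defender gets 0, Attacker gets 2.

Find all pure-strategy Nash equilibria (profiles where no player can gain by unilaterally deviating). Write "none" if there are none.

There is no pure-strategy Nash equilibrium.

Defender against Monitor: payoffs 9, 1, 3 → best response Decoy.
Defender against Decoy: payoffs 4, 8, 1 → best response Harden.
Defender against Harden: payoffs 6, 7, 3 → best response Harden.
Defender against Ignore: payoffs 6, 2, 0 → best response Decoy.
Attacker against Decoy: payoffs 3, 2, 5, 4 → best response Harden.
Attacker against Harden: payoffs 3, 7, 4, 8 → best response Ignore.
Attacker against Ignore: payoffs 7, 0, 1, 2 → best response Monitor.
No profile is a mutual best response for all players.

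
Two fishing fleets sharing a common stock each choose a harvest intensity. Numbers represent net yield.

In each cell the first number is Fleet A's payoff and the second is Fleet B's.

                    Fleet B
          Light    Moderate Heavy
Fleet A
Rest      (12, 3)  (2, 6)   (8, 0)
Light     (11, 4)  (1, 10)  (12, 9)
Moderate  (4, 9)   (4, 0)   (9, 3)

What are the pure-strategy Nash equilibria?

Mark each player's best response to every combination of opponents' strategies; a profile where every player is best-responding is a pure Nash equilibrium.
Fleet A against Light: payoffs 12, 11, 4 → best response Rest.
Fleet A against Moderate: payoffs 2, 1, 4 → best response Moderate.
Fleet A against Heavy: payoffs 8, 12, 9 → best response Light.
Fleet B against Rest: payoffs 3, 6, 0 → best response Moderate.
Fleet B against Light: payoffs 4, 10, 9 → best response Moderate.
Fleet B against Moderate: payoffs 9, 0, 3 → best response Light.
No profile is a mutual best response for all players.

No pure-strategy Nash equilibrium.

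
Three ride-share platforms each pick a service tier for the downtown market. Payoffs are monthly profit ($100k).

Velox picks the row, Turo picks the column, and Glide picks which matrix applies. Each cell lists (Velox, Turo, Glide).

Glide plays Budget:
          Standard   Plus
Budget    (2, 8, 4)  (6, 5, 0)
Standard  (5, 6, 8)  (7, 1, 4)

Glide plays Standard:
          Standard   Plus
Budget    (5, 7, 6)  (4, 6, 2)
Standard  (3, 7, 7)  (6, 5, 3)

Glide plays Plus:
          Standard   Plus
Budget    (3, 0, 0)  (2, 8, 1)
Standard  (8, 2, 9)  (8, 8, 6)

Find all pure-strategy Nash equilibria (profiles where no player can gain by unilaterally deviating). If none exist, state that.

For each player, find the best response to each opponent profile; mutual best responses are the pure NE.
Velox against (Standard, Budget): payoffs 2, 5 → best response Standard.
Velox against (Standard, Standard): payoffs 5, 3 → best response Budget.
Velox against (Standard, Plus): payoffs 3, 8 → best response Standard.
Velox against (Plus, Budget): payoffs 6, 7 → best response Standard.
Velox against (Plus, Standard): payoffs 4, 6 → best response Standard.
Velox against (Plus, Plus): payoffs 2, 8 → best response Standard.
Turo against (Budget, Budget): payoffs 8, 5 → best response Standard.
Turo against (Budget, Standard): payoffs 7, 6 → best response Standard.
Turo against (Budget, Plus): payoffs 0, 8 → best response Plus.
Turo against (Standard, Budget): payoffs 6, 1 → best response Standard.
Turo against (Standard, Standard): payoffs 7, 5 → best response Standard.
Turo against (Standard, Plus): payoffs 2, 8 → best response Plus.
Glide against (Budget, Standard): payoffs 4, 6, 0 → best response Standard.
Glide against (Budget, Plus): payoffs 0, 2, 1 → best response Standard.
Glide against (Standard, Standard): payoffs 8, 7, 9 → best response Plus.
Glide against (Standard, Plus): payoffs 4, 3, 6 → best response Plus.
Mutual best responses: (Budget, Standard, Standard); (Standard, Plus, Plus).

The pure Nash equilibria are (Budget, Standard, Standard); (Standard, Plus, Plus).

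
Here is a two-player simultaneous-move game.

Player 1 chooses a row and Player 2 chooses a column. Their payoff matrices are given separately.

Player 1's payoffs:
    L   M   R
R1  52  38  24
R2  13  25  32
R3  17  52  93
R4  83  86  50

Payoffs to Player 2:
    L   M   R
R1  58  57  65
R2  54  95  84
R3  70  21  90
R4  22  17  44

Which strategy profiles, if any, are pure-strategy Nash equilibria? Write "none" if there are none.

Player 1 against L: payoffs 52, 13, 17, 83 → best response R4.
Player 1 against M: payoffs 38, 25, 52, 86 → best response R4.
Player 1 against R: payoffs 24, 32, 93, 50 → best response R3.
Player 2 against R1: payoffs 58, 57, 65 → best response R.
Player 2 against R2: payoffs 54, 95, 84 → best response M.
Player 2 against R3: payoffs 70, 21, 90 → best response R.
Player 2 against R4: payoffs 22, 17, 44 → best response R.
Mutual best responses: (R3, R).

(R3, R)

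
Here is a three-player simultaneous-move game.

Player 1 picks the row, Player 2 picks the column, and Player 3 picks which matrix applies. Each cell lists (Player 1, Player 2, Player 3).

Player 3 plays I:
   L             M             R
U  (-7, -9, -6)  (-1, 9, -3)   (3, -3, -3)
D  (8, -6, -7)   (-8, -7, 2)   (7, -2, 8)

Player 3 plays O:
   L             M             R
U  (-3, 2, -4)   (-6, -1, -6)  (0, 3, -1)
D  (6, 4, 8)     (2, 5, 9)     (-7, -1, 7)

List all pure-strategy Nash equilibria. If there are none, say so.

(U, M, I) and (U, R, O) and (D, M, O) and (D, R, I)

(U, L, I): Player 1 can switch to D (-7 → 8). Not NE.
(U, L, O): Player 1 can switch to D (-3 → 6). Not NE.
(U, M, I): Player 1 gets -1, best alternative -8; Player 2 gets 9, best alternative -3; Player 3 gets -3, best alternative -6. No profitable deviation — NE.
(U, M, O): Player 1 can switch to D (-6 → 2). Not NE.
(U, R, I): Player 1 can switch to D (3 → 7). Not NE.
(U, R, O): Player 1 gets 0, best alternative -7; Player 2 gets 3, best alternative 2; Player 3 gets -1, best alternative -3. No profitable deviation — NE.
(D, L, I): Player 2 can switch to R (-6 → -2). Not NE.
(D, L, O): Player 2 can switch to M (4 → 5). Not NE.
(D, M, I): Player 1 can switch to U (-8 → -1). Not NE.
(D, M, O): Player 1 gets 2, best alternative -6; Player 2 gets 5, best alternative 4; Player 3 gets 9, best alternative 2. No profitable deviation — NE.
(D, R, I): Player 1 gets 7, best alternative 3; Player 2 gets -2, best alternative -6; Player 3 gets 8, best alternative 7. No profitable deviation — NE.
(D, R, O): Player 1 can switch to U (-7 → 0). Not NE.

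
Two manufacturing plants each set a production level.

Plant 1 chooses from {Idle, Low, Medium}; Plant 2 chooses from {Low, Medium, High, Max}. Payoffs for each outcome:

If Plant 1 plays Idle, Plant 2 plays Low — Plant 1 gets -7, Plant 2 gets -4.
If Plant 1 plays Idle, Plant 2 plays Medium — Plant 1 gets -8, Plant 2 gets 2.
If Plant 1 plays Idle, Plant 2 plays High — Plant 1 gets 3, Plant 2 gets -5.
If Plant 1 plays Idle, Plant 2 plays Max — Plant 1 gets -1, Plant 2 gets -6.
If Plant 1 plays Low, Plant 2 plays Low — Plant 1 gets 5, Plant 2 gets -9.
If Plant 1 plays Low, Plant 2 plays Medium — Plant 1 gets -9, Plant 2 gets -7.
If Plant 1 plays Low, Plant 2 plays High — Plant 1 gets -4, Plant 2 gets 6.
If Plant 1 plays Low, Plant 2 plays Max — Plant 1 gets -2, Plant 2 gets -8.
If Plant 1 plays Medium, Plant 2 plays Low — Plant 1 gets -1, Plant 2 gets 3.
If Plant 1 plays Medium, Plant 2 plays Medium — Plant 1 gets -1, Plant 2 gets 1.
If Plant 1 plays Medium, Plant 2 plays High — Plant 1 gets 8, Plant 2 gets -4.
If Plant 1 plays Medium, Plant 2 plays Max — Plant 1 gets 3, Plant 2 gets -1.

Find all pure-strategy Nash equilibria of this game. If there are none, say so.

Plant 1 against Low: payoffs -7, 5, -1 → best response Low.
Plant 1 against Medium: payoffs -8, -9, -1 → best response Medium.
Plant 1 against High: payoffs 3, -4, 8 → best response Medium.
Plant 1 against Max: payoffs -1, -2, 3 → best response Medium.
Plant 2 against Idle: payoffs -4, 2, -5, -6 → best response Medium.
Plant 2 against Low: payoffs -9, -7, 6, -8 → best response High.
Plant 2 against Medium: payoffs 3, 1, -4, -1 → best response Low.
No profile is a mutual best response for all players.

This game has no pure Nash equilibrium.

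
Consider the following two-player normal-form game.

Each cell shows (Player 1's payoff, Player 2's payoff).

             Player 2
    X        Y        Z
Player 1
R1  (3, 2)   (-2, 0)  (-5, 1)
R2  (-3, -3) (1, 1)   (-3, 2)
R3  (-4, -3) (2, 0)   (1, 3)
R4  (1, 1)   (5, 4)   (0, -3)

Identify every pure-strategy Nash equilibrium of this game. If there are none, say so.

The pure Nash equilibria are (R1, X), (R3, Z), (R4, Y).

(R1, X): Player 1 gets 3, best alternative 1; Player 2 gets 2, best alternative 1. No profitable deviation — NE.
(R1, Y): Player 1 can switch to R2 (-2 → 1). Not NE.
(R1, Z): Player 1 can switch to R2 (-5 → -3). Not NE.
(R2, X): Player 1 can switch to R1 (-3 → 3). Not NE.
(R2, Y): Player 1 can switch to R3 (1 → 2). Not NE.
(R2, Z): Player 1 can switch to R3 (-3 → 1). Not NE.
(R3, X): Player 1 can switch to R1 (-4 → 3). Not NE.
(R3, Y): Player 1 can switch to R4 (2 → 5). Not NE.
(R3, Z): Player 1 gets 1, best alternative 0; Player 2 gets 3, best alternative 0. No profitable deviation — NE.
(R4, X): Player 1 can switch to R1 (1 → 3). Not NE.
(R4, Y): Player 1 gets 5, best alternative 2; Player 2 gets 4, best alternative 1. No profitable deviation — NE.
(R4, Z): Player 1 can switch to R3 (0 → 1). Not NE.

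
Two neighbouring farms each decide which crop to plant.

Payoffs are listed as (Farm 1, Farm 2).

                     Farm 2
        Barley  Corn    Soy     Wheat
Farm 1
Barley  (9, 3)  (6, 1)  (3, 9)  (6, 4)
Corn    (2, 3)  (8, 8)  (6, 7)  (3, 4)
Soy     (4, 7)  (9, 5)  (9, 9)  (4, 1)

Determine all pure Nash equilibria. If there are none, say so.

For each player, find the best response to each opponent profile; mutual best responses are the pure NE.
Farm 1 against Barley: payoffs 9, 2, 4 → best response Barley.
Farm 1 against Corn: payoffs 6, 8, 9 → best response Soy.
Farm 1 against Soy: payoffs 3, 6, 9 → best response Soy.
Farm 1 against Wheat: payoffs 6, 3, 4 → best response Barley.
Farm 2 against Barley: payoffs 3, 1, 9, 4 → best response Soy.
Farm 2 against Corn: payoffs 3, 8, 7, 4 → best response Corn.
Farm 2 against Soy: payoffs 7, 5, 9, 1 → best response Soy.
Mutual best responses: (Soy, Soy).

The unique pure-strategy Nash equilibrium is (Soy, Soy).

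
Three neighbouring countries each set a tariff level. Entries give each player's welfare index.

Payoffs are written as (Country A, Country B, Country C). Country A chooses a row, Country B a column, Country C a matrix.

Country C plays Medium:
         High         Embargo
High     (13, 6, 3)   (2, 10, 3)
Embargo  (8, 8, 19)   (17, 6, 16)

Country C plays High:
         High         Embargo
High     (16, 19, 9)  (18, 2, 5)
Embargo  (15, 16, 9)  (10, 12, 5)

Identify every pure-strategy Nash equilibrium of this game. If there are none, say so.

Country A against (High, Medium): payoffs 13, 8 → best response High.
Country A against (High, High): payoffs 16, 15 → best response High.
Country A against (Embargo, Medium): payoffs 2, 17 → best response Embargo.
Country A against (Embargo, High): payoffs 18, 10 → best response High.
Country B against (High, Medium): payoffs 6, 10 → best response Embargo.
Country B against (High, High): payoffs 19, 2 → best response High.
Country B against (Embargo, Medium): payoffs 8, 6 → best response High.
Country B against (Embargo, High): payoffs 16, 12 → best response High.
Country C against (High, High): payoffs 3, 9 → best response High.
Country C against (High, Embargo): payoffs 3, 5 → best response High.
Country C against (Embargo, High): payoffs 19, 9 → best response Medium.
Country C against (Embargo, Embargo): payoffs 16, 5 → best response Medium.
Mutual best responses: (High, High, High).

The unique pure-strategy Nash equilibrium is (High, High, High).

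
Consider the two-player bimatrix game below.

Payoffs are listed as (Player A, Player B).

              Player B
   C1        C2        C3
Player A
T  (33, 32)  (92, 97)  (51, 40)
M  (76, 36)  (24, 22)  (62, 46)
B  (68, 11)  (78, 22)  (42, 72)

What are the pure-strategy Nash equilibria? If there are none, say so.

(T, C1): Player A can switch to M (33 → 76). Not NE.
(T, C2): Player A gets 92, best alternative 78; Player B gets 97, best alternative 40. No profitable deviation — NE.
(T, C3): Player A can switch to M (51 → 62). Not NE.
(M, C1): Player B can switch to C3 (36 → 46). Not NE.
(M, C2): Player A can switch to T (24 → 92). Not NE.
(M, C3): Player A gets 62, best alternative 51; Player B gets 46, best alternative 36. No profitable deviation — NE.
(B, C1): Player A can switch to M (68 → 76). Not NE.
(B, C2): Player A can switch to T (78 → 92). Not NE.
(B, C3): Player A can switch to T (42 → 51). Not NE.

The pure Nash equilibria are (T, C2), (M, C3).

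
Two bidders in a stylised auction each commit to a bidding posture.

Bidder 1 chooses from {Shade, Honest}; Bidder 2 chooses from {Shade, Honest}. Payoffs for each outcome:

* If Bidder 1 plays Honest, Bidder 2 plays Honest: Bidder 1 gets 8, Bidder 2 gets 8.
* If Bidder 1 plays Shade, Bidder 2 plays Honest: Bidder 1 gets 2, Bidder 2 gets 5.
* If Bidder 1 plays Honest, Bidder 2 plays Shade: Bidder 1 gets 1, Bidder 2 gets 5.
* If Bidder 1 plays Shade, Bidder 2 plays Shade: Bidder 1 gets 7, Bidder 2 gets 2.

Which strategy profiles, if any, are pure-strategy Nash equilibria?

(Shade, Shade): Bidder 2 can switch to Honest (2 → 5). Not NE.
(Shade, Honest): Bidder 1 can switch to Honest (2 → 8). Not NE.
(Honest, Shade): Bidder 1 can switch to Shade (1 → 7). Not NE.
(Honest, Honest): Bidder 1 gets 8, best alternative 2; Bidder 2 gets 8, best alternative 5. No profitable deviation — NE.

(Honest, Honest)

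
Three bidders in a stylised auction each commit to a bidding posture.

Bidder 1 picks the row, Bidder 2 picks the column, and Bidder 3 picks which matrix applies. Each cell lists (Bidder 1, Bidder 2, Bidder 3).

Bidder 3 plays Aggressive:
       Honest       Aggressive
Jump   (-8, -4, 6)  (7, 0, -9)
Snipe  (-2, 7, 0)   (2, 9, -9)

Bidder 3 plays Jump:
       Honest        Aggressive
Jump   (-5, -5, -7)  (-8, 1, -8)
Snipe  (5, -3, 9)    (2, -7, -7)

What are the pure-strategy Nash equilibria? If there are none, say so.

Bidder 1 against (Honest, Aggressive): payoffs -8, -2 → best response Snipe.
Bidder 1 against (Honest, Jump): payoffs -5, 5 → best response Snipe.
Bidder 1 against (Aggressive, Aggressive): payoffs 7, 2 → best response Jump.
Bidder 1 against (Aggressive, Jump): payoffs -8, 2 → best response Snipe.
Bidder 2 against (Jump, Aggressive): payoffs -4, 0 → best response Aggressive.
Bidder 2 against (Jump, Jump): payoffs -5, 1 → best response Aggressive.
Bidder 2 against (Snipe, Aggressive): payoffs 7, 9 → best response Aggressive.
Bidder 2 against (Snipe, Jump): payoffs -3, -7 → best response Honest.
Bidder 3 against (Jump, Honest): payoffs 6, -7 → best response Aggressive.
Bidder 3 against (Jump, Aggressive): payoffs -9, -8 → best response Jump.
Bidder 3 against (Snipe, Honest): payoffs 0, 9 → best response Jump.
Bidder 3 against (Snipe, Aggressive): payoffs -9, -7 → best response Jump.
Mutual best responses: (Snipe, Honest, Jump).

(Snipe, Honest, Jump)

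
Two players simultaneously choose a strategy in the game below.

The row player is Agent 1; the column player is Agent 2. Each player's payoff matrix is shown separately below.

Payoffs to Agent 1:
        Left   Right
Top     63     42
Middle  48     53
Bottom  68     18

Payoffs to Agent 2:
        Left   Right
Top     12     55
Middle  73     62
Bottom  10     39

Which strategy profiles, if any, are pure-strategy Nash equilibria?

There is no pure-strategy Nash equilibrium.

(Top, Left): Agent 1 can switch to Bottom (63 → 68). Not NE.
(Top, Right): Agent 1 can switch to Middle (42 → 53). Not NE.
(Middle, Left): Agent 1 can switch to Top (48 → 63). Not NE.
(Middle, Right): Agent 2 can switch to Left (62 → 73). Not NE.
(Bottom, Left): Agent 2 can switch to Right (10 → 39). Not NE.
(Bottom, Right): Agent 1 can switch to Top (18 → 42). Not NE.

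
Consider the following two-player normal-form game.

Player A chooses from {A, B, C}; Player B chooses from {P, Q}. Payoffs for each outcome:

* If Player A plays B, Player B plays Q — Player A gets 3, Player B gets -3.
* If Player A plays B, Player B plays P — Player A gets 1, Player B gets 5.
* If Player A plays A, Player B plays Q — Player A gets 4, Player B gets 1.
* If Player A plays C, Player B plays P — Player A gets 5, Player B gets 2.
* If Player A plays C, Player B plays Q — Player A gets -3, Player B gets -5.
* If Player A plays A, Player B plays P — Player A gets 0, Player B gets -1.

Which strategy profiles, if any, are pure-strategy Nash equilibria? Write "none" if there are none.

For each player, find the best response to each opponent profile; mutual best responses are the pure NE.
Player A against P: payoffs 0, 1, 5 → best response C.
Player A against Q: payoffs 4, 3, -3 → best response A.
Player B against A: payoffs -1, 1 → best response Q.
Player B against B: payoffs 5, -3 → best response P.
Player B against C: payoffs 2, -5 → best response P.
Mutual best responses: (A, Q); (C, P).

(A, Q) and (C, P)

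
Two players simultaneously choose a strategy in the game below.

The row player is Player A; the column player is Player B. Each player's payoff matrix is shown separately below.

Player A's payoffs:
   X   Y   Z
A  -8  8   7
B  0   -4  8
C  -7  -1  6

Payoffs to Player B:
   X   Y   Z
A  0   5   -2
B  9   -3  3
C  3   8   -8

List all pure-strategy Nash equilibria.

The pure Nash equilibria are (A, Y), (B, X).

For each player, find the best response to each opponent profile; mutual best responses are the pure NE.
Player A against X: payoffs -8, 0, -7 → best response B.
Player A against Y: payoffs 8, -4, -1 → best response A.
Player A against Z: payoffs 7, 8, 6 → best response B.
Player B against A: payoffs 0, 5, -2 → best response Y.
Player B against B: payoffs 9, -3, 3 → best response X.
Player B against C: payoffs 3, 8, -8 → best response Y.
Mutual best responses: (A, Y); (B, X).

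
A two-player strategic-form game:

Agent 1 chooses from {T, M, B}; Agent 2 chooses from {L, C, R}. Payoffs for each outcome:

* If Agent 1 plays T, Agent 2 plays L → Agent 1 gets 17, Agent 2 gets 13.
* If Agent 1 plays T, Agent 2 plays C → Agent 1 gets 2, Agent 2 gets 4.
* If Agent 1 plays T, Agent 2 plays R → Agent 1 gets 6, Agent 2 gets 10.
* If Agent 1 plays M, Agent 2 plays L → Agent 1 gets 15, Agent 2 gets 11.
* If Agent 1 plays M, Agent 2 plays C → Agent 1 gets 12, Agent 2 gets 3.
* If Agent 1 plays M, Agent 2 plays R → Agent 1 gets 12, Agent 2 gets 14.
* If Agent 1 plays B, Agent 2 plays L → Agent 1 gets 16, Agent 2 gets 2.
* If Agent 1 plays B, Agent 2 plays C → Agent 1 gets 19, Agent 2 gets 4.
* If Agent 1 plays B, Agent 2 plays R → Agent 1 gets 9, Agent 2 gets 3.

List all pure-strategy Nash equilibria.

(T, L) and (M, R) and (B, C)

Agent 1 against L: payoffs 17, 15, 16 → best response T.
Agent 1 against C: payoffs 2, 12, 19 → best response B.
Agent 1 against R: payoffs 6, 12, 9 → best response M.
Agent 2 against T: payoffs 13, 4, 10 → best response L.
Agent 2 against M: payoffs 11, 3, 14 → best response R.
Agent 2 against B: payoffs 2, 4, 3 → best response C.
Mutual best responses: (T, L); (M, R); (B, C).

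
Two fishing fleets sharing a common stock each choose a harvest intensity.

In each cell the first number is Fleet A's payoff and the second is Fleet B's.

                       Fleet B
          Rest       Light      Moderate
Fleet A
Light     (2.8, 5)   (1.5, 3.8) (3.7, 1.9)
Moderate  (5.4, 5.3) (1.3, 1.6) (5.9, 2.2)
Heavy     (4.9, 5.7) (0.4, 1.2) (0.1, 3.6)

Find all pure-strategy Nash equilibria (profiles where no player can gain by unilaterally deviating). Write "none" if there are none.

The unique pure-strategy Nash equilibrium is (Moderate, Rest).

Mark each player's best response to every combination of opponents' strategies; a profile where every player is best-responding is a pure Nash equilibrium.
Fleet A against Rest: payoffs 2.8, 5.4, 4.9 → best response Moderate.
Fleet A against Light: payoffs 1.5, 1.3, 0.4 → best response Light.
Fleet A against Moderate: payoffs 3.7, 5.9, 0.1 → best response Moderate.
Fleet B against Light: payoffs 5, 3.8, 1.9 → best response Rest.
Fleet B against Moderate: payoffs 5.3, 1.6, 2.2 → best response Rest.
Fleet B against Heavy: payoffs 5.7, 1.2, 3.6 → best response Rest.
Mutual best responses: (Moderate, Rest).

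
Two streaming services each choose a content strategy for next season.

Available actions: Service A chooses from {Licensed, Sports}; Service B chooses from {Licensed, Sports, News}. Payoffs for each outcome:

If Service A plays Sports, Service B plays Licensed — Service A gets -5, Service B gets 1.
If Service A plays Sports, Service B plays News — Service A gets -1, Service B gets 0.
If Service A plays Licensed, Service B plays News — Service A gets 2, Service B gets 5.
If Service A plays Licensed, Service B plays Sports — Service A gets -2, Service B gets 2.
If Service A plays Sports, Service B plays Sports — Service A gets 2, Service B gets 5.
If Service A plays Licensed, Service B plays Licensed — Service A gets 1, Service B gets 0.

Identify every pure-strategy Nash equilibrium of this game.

(Licensed, News) and (Sports, Sports)

For each player, find the best response to each opponent profile; mutual best responses are the pure NE.
Service A against Licensed: payoffs 1, -5 → best response Licensed.
Service A against Sports: payoffs -2, 2 → best response Sports.
Service A against News: payoffs 2, -1 → best response Licensed.
Service B against Licensed: payoffs 0, 2, 5 → best response News.
Service B against Sports: payoffs 1, 5, 0 → best response Sports.
Mutual best responses: (Licensed, News); (Sports, Sports).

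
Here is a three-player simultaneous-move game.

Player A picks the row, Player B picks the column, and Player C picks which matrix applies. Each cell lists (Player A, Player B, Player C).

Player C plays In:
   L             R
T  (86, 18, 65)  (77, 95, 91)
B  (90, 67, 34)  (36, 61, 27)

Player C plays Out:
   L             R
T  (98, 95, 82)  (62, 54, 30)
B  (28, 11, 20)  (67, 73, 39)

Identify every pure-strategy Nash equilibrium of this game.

Mark each player's best response to every combination of opponents' strategies; a profile where every player is best-responding is a pure Nash equilibrium.
Player A against (L, In): payoffs 86, 90 → best response B.
Player A against (L, Out): payoffs 98, 28 → best response T.
Player A against (R, In): payoffs 77, 36 → best response T.
Player A against (R, Out): payoffs 62, 67 → best response B.
Player B against (T, In): payoffs 18, 95 → best response R.
Player B against (T, Out): payoffs 95, 54 → best response L.
Player B against (B, In): payoffs 67, 61 → best response L.
Player B against (B, Out): payoffs 11, 73 → best response R.
Player C against (T, L): payoffs 65, 82 → best response Out.
Player C against (T, R): payoffs 91, 30 → best response In.
Player C against (B, L): payoffs 34, 20 → best response In.
Player C against (B, R): payoffs 27, 39 → best response Out.
Mutual best responses: (T, L, Out); (T, R, In); (B, L, In); (B, R, Out).

The pure Nash equilibria are (T, L, Out); (T, R, In); (B, L, In); (B, R, Out).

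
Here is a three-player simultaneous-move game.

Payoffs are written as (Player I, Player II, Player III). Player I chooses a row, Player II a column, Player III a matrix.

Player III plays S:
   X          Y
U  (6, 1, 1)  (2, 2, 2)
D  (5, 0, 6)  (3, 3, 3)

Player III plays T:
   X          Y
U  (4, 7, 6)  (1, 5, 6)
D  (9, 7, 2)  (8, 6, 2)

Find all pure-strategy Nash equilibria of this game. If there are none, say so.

Player I against (X, S): payoffs 6, 5 → best response U.
Player I against (X, T): payoffs 4, 9 → best response D.
Player I against (Y, S): payoffs 2, 3 → best response D.
Player I against (Y, T): payoffs 1, 8 → best response D.
Player II against (U, S): payoffs 1, 2 → best response Y.
Player II against (U, T): payoffs 7, 5 → best response X.
Player II against (D, S): payoffs 0, 3 → best response Y.
Player II against (D, T): payoffs 7, 6 → best response X.
Player III against (U, X): payoffs 1, 6 → best response T.
Player III against (U, Y): payoffs 2, 6 → best response T.
Player III against (D, X): payoffs 6, 2 → best response S.
Player III against (D, Y): payoffs 3, 2 → best response S.
Mutual best responses: (D, Y, S).

The unique pure-strategy Nash equilibrium is (D, Y, S).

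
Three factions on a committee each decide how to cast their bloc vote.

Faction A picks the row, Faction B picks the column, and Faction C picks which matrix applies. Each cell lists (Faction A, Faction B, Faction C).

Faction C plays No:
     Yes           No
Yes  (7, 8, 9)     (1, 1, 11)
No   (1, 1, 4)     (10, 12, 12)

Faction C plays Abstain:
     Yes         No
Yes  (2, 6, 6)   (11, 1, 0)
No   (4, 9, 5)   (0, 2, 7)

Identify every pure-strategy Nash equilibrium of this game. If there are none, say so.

For each player, find the best response to each opponent profile; mutual best responses are the pure NE.
Faction A against (Yes, No): payoffs 7, 1 → best response Yes.
Faction A against (Yes, Abstain): payoffs 2, 4 → best response No.
Faction A against (No, No): payoffs 1, 10 → best response No.
Faction A against (No, Abstain): payoffs 11, 0 → best response Yes.
Faction B against (Yes, No): payoffs 8, 1 → best response Yes.
Faction B against (Yes, Abstain): payoffs 6, 1 → best response Yes.
Faction B against (No, No): payoffs 1, 12 → best response No.
Faction B against (No, Abstain): payoffs 9, 2 → best response Yes.
Faction C against (Yes, Yes): payoffs 9, 6 → best response No.
Faction C against (Yes, No): payoffs 11, 0 → best response No.
Faction C against (No, Yes): payoffs 4, 5 → best response Abstain.
Faction C against (No, No): payoffs 12, 7 → best response No.
Mutual best responses: (Yes, Yes, No); (No, Yes, Abstain); (No, No, No).

Pure-strategy Nash equilibria: (Yes, Yes, No); (No, Yes, Abstain); (No, No, No)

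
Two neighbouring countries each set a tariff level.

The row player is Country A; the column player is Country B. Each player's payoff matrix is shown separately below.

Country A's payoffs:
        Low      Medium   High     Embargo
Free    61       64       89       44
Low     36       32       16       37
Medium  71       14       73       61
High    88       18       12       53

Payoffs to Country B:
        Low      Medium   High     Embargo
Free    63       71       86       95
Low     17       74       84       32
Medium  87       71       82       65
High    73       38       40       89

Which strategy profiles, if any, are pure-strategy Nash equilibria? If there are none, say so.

Check each profile: it is a Nash equilibrium iff no player can strictly gain by switching unilaterally.
(Free, Low): Country A can switch to Medium (61 → 71). Not NE.
(Free, Medium): Country B can switch to High (71 → 86). Not NE.
(Free, High): Country B can switch to Embargo (86 → 95). Not NE.
(Free, Embargo): Country A can switch to Medium (44 → 61). Not NE.
(Low, Low): Country A can switch to Free (36 → 61). Not NE.
(Low, Medium): Country A can switch to Free (32 → 64). Not NE.
(The remaining 10 profiles each have a profitable deviation by the same check.)

No pure-strategy Nash equilibrium.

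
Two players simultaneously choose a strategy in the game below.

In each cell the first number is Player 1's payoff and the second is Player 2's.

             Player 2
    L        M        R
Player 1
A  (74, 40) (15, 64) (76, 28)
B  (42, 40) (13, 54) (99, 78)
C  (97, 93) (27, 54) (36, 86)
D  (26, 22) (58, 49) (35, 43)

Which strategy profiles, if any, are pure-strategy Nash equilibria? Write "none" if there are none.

(B, R); (C, L); (D, M)

Player 1 against L: payoffs 74, 42, 97, 26 → best response C.
Player 1 against M: payoffs 15, 13, 27, 58 → best response D.
Player 1 against R: payoffs 76, 99, 36, 35 → best response B.
Player 2 against A: payoffs 40, 64, 28 → best response M.
Player 2 against B: payoffs 40, 54, 78 → best response R.
Player 2 against C: payoffs 93, 54, 86 → best response L.
Player 2 against D: payoffs 22, 49, 43 → best response M.
Mutual best responses: (B, R); (C, L); (D, M).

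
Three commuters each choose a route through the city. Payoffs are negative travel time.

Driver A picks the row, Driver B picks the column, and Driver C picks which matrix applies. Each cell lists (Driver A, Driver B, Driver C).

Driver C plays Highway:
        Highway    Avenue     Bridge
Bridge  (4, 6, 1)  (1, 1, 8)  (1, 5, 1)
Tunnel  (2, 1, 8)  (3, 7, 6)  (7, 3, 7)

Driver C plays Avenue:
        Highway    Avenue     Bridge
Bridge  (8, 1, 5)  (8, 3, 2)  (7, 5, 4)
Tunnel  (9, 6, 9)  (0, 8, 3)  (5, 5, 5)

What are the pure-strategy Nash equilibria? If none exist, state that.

The pure Nash equilibria are (Bridge, Bridge, Avenue), (Tunnel, Avenue, Highway).

Driver A against (Highway, Highway): payoffs 4, 2 → best response Bridge.
Driver A against (Highway, Avenue): payoffs 8, 9 → best response Tunnel.
Driver A against (Avenue, Highway): payoffs 1, 3 → best response Tunnel.
Driver A against (Avenue, Avenue): payoffs 8, 0 → best response Bridge.
Driver A against (Bridge, Highway): payoffs 1, 7 → best response Tunnel.
Driver A against (Bridge, Avenue): payoffs 7, 5 → best response Bridge.
Driver B against (Bridge, Highway): payoffs 6, 1, 5 → best response Highway.
Driver B against (Bridge, Avenue): payoffs 1, 3, 5 → best response Bridge.
Driver B against (Tunnel, Highway): payoffs 1, 7, 3 → best response Avenue.
Driver B against (Tunnel, Avenue): payoffs 6, 8, 5 → best response Avenue.
Driver C against (Bridge, Highway): payoffs 1, 5 → best response Avenue.
Driver C against (Bridge, Avenue): payoffs 8, 2 → best response Highway.
Driver C against (Bridge, Bridge): payoffs 1, 4 → best response Avenue.
Driver C against (Tunnel, Highway): payoffs 8, 9 → best response Avenue.
Driver C against (Tunnel, Avenue): payoffs 6, 3 → best response Highway.
Driver C against (Tunnel, Bridge): payoffs 7, 5 → best response Highway.
Mutual best responses: (Bridge, Bridge, Avenue); (Tunnel, Avenue, Highway).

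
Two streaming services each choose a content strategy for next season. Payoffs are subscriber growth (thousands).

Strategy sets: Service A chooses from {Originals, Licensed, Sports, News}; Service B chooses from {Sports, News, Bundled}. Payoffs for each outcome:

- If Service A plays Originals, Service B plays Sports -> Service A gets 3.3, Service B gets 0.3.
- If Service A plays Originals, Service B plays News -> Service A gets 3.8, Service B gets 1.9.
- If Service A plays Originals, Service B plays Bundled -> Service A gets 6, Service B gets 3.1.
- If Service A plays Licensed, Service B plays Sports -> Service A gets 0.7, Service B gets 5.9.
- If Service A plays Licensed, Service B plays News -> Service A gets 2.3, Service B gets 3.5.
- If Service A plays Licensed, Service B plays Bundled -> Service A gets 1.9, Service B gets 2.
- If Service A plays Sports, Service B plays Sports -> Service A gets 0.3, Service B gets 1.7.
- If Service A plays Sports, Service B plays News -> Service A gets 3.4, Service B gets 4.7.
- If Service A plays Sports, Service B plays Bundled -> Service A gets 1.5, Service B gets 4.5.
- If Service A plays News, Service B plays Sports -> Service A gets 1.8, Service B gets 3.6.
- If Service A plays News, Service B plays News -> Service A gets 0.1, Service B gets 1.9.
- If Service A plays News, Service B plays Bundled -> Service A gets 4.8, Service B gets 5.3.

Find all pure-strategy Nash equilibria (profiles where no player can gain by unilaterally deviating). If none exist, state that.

Pure NE: (Originals, Bundled)

Service A against Sports: payoffs 3.3, 0.7, 0.3, 1.8 → best response Originals.
Service A against News: payoffs 3.8, 2.3, 3.4, 0.1 → best response Originals.
Service A against Bundled: payoffs 6, 1.9, 1.5, 4.8 → best response Originals.
Service B against Originals: payoffs 0.3, 1.9, 3.1 → best response Bundled.
Service B against Licensed: payoffs 5.9, 3.5, 2 → best response Sports.
Service B against Sports: payoffs 1.7, 4.7, 4.5 → best response News.
Service B against News: payoffs 3.6, 1.9, 5.3 → best response Bundled.
Mutual best responses: (Originals, Bundled).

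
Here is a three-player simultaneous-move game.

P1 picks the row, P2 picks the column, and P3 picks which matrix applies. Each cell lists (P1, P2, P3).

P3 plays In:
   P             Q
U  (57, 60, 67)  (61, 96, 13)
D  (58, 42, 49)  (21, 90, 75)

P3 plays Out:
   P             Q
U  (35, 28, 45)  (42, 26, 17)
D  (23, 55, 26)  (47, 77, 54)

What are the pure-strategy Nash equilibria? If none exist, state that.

No pure-strategy Nash equilibrium.

(U, P, In): P1 can switch to D (57 → 58). Not NE.
(U, P, Out): P3 can switch to In (45 → 67). Not NE.
(U, Q, In): P3 can switch to Out (13 → 17). Not NE.
(U, Q, Out): P1 can switch to D (42 → 47). Not NE.
(D, P, In): P2 can switch to Q (42 → 90). Not NE.
(D, P, Out): P1 can switch to U (23 → 35). Not NE.
(D, Q, In): P1 can switch to U (21 → 61). Not NE.
(D, Q, Out): P3 can switch to In (54 → 75). Not NE.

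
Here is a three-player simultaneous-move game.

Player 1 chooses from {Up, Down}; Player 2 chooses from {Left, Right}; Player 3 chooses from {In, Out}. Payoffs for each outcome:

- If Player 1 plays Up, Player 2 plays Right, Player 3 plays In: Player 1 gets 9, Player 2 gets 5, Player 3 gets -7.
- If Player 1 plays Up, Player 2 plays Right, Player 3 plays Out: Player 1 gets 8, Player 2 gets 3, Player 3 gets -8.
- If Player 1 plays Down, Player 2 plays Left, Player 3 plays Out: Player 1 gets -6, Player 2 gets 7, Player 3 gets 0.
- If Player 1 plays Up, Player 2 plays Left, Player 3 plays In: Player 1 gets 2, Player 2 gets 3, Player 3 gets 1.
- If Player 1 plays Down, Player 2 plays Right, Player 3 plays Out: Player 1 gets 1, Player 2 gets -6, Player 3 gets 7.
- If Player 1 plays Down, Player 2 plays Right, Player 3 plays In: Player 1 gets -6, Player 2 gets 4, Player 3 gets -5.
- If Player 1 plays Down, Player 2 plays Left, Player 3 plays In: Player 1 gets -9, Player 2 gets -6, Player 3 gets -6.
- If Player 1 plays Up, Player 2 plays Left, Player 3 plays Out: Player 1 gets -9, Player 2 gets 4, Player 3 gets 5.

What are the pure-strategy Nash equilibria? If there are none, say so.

The pure Nash equilibria are (Up, Right, In); (Down, Left, Out).

Check each profile: it is a Nash equilibrium iff no player can strictly gain by switching unilaterally.
(Up, Left, In): Player 2 can switch to Right (3 → 5). Not NE.
(Up, Left, Out): Player 1 can switch to Down (-9 → -6). Not NE.
(Up, Right, In): Player 1 gets 9, best alternative -6; Player 2 gets 5, best alternative 3; Player 3 gets -7, best alternative -8. No profitable deviation — NE.
(Up, Right, Out): Player 2 can switch to Left (3 → 4). Not NE.
(Down, Left, In): Player 1 can switch to Up (-9 → 2). Not NE.
(Down, Left, Out): Player 1 gets -6, best alternative -9; Player 2 gets 7, best alternative -6; Player 3 gets 0, best alternative -6. No profitable deviation — NE.
(Down, Right, In): Player 1 can switch to Up (-6 → 9). Not NE.
(Down, Right, Out): Player 1 can switch to Up (1 → 8). Not NE.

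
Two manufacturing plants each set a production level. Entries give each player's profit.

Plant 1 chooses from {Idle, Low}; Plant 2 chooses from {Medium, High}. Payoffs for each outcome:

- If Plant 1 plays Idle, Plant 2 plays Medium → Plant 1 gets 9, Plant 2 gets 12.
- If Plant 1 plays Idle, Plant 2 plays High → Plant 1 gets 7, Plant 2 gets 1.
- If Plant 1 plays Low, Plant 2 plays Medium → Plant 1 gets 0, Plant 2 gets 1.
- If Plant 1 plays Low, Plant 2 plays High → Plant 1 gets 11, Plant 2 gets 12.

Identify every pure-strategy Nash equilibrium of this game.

The pure Nash equilibria are (Idle, Medium), (Low, High).

For each player, find the best response to each opponent profile; mutual best responses are the pure NE.
Plant 1 against Medium: payoffs 9, 0 → best response Idle.
Plant 1 against High: payoffs 7, 11 → best response Low.
Plant 2 against Idle: payoffs 12, 1 → best response Medium.
Plant 2 against Low: payoffs 1, 12 → best response High.
Mutual best responses: (Idle, Medium); (Low, High).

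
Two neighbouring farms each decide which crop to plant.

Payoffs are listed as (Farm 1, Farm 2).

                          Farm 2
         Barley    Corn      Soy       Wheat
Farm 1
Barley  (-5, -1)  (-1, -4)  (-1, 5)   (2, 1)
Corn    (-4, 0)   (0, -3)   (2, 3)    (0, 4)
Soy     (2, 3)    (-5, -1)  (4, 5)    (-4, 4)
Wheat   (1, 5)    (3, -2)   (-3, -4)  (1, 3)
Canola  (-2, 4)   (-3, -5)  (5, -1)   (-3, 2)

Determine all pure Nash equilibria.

Farm 1 against Barley: payoffs -5, -4, 2, 1, -2 → best response Soy.
Farm 1 against Corn: payoffs -1, 0, -5, 3, -3 → best response Wheat.
Farm 1 against Soy: payoffs -1, 2, 4, -3, 5 → best response Canola.
Farm 1 against Wheat: payoffs 2, 0, -4, 1, -3 → best response Barley.
Farm 2 against Barley: payoffs -1, -4, 5, 1 → best response Soy.
Farm 2 against Corn: payoffs 0, -3, 3, 4 → best response Wheat.
Farm 2 against Soy: payoffs 3, -1, 5, 4 → best response Soy.
Farm 2 against Wheat: payoffs 5, -2, -4, 3 → best response Barley.
Farm 2 against Canola: payoffs 4, -5, -1, 2 → best response Barley.
No profile is a mutual best response for all players.

This game has no pure Nash equilibrium.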